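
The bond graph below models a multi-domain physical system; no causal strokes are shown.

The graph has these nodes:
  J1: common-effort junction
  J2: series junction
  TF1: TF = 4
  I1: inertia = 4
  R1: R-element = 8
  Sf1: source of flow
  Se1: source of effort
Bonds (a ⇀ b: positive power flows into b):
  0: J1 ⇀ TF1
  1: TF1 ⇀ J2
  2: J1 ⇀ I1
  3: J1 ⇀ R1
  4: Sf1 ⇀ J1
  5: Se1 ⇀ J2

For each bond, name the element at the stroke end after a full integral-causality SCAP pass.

#0 |J1
#1 |TF1
#2 |I1
#3 |R1
#4 |Sf1
#5 |J2

#4 stroke at Sf1  (Sf1: flow source, stroke at near end)
#5 stroke at J2  (Se1 fixes effort; stroke away)
#1 stroke at TF1  (J2: last free bond brings flow in)
#0 stroke at J1  (TF1 one-in-one-out from 1)
#2 stroke at I1  (0-jn J1 has e-setter on 0)
#3 stroke at R1  (J1: bond 0 brought effort, rest push out)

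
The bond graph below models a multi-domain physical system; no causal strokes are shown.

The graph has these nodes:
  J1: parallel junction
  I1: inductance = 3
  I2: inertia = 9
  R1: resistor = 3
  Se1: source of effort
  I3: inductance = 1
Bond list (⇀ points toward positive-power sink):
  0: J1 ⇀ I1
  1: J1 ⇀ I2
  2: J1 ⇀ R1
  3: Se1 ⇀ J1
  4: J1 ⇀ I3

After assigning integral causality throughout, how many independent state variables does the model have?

#3 stroke→J1  (Se1 (Se) sets effort on bond)
#0 stroke→I1  (0-jn J1 has e-setter on 3)
#1 stroke→I2  (J1 effort already set via bond 3)
#2 stroke→R1  (0-jn J1 has e-setter on 3)
#4 stroke→I3  (J1 effort already set via bond 3)

3  (I1, I2, I3 all integral)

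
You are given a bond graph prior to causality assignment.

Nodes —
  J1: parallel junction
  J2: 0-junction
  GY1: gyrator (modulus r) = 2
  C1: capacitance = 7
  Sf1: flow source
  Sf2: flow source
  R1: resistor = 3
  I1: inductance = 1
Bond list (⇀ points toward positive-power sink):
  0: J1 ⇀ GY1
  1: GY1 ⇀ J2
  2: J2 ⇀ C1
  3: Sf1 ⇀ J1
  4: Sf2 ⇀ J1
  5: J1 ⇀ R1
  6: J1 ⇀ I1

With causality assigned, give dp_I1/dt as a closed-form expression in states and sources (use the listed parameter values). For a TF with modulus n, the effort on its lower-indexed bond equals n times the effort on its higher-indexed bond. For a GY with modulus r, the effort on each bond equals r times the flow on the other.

dp_I1/dt = 3*F_Sf1 + 3*F_Sf2 - 3*p_I1 - 3*q_C1/14

#3 stroke→Sf1  (Sf1: flow source, stroke at near end)
#4 stroke→Sf2  (Sf2 (Sf) sets flow on bond)
#2 stroke→J2  (prefer integral on C1)
#1 stroke→GY1  (J2: bond 2 brought effort, rest push out)
#0 stroke→GY1  (GY GY1: same side as bond 1)
#6 stroke→I1  (I1: I, integral causality)
#5 stroke→J1  (J1: last free bond brings effort in)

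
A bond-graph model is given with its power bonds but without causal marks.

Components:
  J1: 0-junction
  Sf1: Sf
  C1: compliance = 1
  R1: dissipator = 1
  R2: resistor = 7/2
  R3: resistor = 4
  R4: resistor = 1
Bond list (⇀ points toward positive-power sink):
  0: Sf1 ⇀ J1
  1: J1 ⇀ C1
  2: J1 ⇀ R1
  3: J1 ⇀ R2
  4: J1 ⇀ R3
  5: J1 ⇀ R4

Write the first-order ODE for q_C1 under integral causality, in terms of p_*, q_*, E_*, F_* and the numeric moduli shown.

β0 |Sf1  (Sf1 fixes flow; stroke at Sf1)
β1 |J1  (C1 outputs effort q/C1)
β2 |R1  (J1: bond 1 brought effort, rest push out)
β3 |R2  (0-jn J1 has e-setter on 1)
β4 |R3  (J1 effort already set via bond 1)
β5 |R4  (common-e at J1 fixed by 1)

dq_C1/dt = F_Sf1 - 71*q_C1/28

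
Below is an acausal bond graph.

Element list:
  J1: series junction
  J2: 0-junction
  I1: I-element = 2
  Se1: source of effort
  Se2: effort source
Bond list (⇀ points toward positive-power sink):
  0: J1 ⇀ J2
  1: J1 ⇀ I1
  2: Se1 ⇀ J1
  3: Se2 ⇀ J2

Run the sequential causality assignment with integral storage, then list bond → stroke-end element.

β0 →J1
β1 →I1
β2 →J1
β3 →J2

b2 stroke at J1  (source Se1 imposes e)
b3 stroke at J2  (Se2 (Se) sets effort on bond)
b0 stroke at J1  (0-jn J2 has e-setter on 3)
b1 stroke at I1  (closing 1-jn rule on J1)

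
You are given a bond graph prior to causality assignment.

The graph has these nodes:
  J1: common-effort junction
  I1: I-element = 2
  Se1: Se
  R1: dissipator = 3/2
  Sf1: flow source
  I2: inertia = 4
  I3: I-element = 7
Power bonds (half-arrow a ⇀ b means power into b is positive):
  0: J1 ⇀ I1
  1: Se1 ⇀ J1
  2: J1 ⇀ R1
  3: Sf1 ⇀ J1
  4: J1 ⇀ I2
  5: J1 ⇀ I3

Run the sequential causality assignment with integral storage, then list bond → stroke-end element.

β0 |I1
β1 |J1
β2 |R1
β3 |Sf1
β4 |I2
β5 |I3

#1 stroke→J1  (Se1: effort source, stroke at far end)
#3 stroke→Sf1  (Sf1 (Sf) sets flow on bond)
#0 stroke→I1  (common-e at J1 fixed by 1)
#2 stroke→R1  (common-e at J1 fixed by 1)
#4 stroke→I2  (J1: bond 1 brought effort, rest push out)
#5 stroke→I3  (J1: bond 1 brought effort, rest push out)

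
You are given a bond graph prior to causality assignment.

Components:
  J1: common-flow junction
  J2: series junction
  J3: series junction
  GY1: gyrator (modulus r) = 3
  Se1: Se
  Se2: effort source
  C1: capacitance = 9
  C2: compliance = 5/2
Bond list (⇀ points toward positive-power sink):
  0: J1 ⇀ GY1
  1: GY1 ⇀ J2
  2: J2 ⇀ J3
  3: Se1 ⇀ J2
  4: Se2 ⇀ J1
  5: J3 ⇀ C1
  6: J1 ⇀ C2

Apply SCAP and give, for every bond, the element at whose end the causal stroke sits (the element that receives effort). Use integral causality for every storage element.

β3 stroke→J2  (source Se1 imposes e)
β4 stroke→J1  (Se2 (Se) sets effort on bond)
β5 stroke→J3  (C1 integral (e out))
β2 stroke→J2  (J3: last free bond brings flow in)
β1 stroke→GY1  (J2 needs exactly one f-in)
β0 stroke→GY1  (GY1 both-in/both-out from 1)
β6 stroke→J1  (J1: bond 0 brought flow, rest push out)

b0 →GY1
b1 →GY1
b2 →J2
b3 →J2
b4 →J1
b5 →J3
b6 →J1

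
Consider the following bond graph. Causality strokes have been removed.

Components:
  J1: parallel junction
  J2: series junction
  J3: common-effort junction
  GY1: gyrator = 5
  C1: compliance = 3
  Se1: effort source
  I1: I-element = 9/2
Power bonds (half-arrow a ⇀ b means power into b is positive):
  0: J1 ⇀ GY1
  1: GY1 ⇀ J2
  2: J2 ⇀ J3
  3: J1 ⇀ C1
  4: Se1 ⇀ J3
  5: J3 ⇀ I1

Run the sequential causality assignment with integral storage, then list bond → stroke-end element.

β4 stroke→J3  (Se1 fixes effort; stroke away)
β2 stroke→J2  (common-e at J3 fixed by 4)
β5 stroke→I1  (0-jn J3 has e-setter on 4)
β1 stroke→GY1  (J2: last free bond brings flow in)
β0 stroke→GY1  (GY GY1: same side as bond 1)
β3 stroke→J1  (only one effort-in slot at J1)

bond 0 stroke at GY1
bond 1 stroke at GY1
bond 2 stroke at J2
bond 3 stroke at J1
bond 4 stroke at J3
bond 5 stroke at I1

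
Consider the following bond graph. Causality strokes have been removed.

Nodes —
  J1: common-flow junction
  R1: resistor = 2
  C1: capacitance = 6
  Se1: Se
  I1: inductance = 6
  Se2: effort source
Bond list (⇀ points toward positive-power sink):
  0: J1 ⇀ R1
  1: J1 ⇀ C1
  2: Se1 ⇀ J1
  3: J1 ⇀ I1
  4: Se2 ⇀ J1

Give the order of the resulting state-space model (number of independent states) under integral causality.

2  (C1, I1 all integral)

bond 2 stroke→J1  (source Se1 imposes e)
bond 4 stroke→J1  (Se2: effort source, stroke at far end)
bond 1 stroke→J1  (C1: C, integral causality)
bond 3 stroke→I1  (I1 outputs flow p/I1)
bond 0 stroke→J1  (J1 flow already set via bond 3)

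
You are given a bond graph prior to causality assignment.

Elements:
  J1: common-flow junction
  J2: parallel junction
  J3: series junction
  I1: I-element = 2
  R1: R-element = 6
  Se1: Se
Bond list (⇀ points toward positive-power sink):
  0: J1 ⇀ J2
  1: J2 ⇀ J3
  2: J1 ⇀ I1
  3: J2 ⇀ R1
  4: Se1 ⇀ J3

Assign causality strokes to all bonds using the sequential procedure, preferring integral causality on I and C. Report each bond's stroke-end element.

b4 stroke at J3  (Se1 fixes effort; stroke away)
b1 stroke at J2  (J3: last free bond brings flow in)
b0 stroke at J1  (J2: bond 1 brought effort, rest push out)
b3 stroke at R1  (J2 effort already set via bond 1)
b2 stroke at I1  (closing 1-jn rule on J1)

bond 0 →J1
bond 1 →J2
bond 2 →I1
bond 3 →R1
bond 4 →J3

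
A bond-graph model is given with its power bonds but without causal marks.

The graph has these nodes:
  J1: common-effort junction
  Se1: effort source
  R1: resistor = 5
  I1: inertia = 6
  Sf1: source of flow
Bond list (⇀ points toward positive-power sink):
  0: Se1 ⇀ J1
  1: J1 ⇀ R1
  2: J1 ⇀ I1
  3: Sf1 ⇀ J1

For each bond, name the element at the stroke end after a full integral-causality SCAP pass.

#0 →J1
#1 →R1
#2 →I1
#3 →Sf1

β0 →J1  (Se1: effort source, stroke at far end)
β3 →Sf1  (Sf1: flow source, stroke at near end)
β1 →R1  (J1: bond 0 brought effort, rest push out)
β2 →I1  (J1 effort already set via bond 0)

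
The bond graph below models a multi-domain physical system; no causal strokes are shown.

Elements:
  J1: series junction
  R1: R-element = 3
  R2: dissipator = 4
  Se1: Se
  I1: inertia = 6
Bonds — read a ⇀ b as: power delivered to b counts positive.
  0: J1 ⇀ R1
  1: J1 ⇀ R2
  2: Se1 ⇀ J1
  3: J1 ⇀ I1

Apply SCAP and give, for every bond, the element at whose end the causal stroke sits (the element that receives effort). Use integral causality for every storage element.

bond 2 stroke at J1  (Se1 fixes effort; stroke away)
bond 3 stroke at I1  (I1 integral (f out))
bond 0 stroke at J1  (common-f at J1 fixed by 3)
bond 1 stroke at J1  (common-f at J1 fixed by 3)

#0 stroke at J1
#1 stroke at J1
#2 stroke at J1
#3 stroke at I1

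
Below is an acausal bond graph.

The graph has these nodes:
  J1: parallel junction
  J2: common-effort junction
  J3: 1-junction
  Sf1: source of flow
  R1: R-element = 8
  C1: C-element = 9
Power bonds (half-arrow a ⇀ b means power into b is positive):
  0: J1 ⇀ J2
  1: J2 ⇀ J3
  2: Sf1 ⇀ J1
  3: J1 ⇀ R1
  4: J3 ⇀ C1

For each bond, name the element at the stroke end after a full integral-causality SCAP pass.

β0 →J1
β1 →J2
β2 →Sf1
β3 →R1
β4 →J3

β2 |Sf1  (Sf1: flow source, stroke at near end)
β4 |J3  (C1 integral (e out))
β1 |J2  (closing 1-jn rule on J3)
β0 |J1  (J2 effort already set via bond 1)
β3 |R1  (0-jn J1 has e-setter on 0)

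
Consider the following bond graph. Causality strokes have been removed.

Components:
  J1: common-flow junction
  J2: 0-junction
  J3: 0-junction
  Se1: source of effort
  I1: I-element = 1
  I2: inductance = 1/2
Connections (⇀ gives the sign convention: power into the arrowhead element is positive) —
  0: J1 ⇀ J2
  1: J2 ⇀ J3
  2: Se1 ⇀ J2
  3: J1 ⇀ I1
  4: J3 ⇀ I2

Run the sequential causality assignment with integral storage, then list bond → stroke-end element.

b0 stroke→J1
b1 stroke→J3
b2 stroke→J2
b3 stroke→I1
b4 stroke→I2

β2 |J2  (Se1 fixes effort; stroke away)
β0 |J1  (common-e at J2 fixed by 2)
β1 |J3  (J2: bond 2 brought effort, rest push out)
β4 |I2  (J3: bond 1 brought effort, rest push out)
β3 |I1  (closing 1-jn rule on J1)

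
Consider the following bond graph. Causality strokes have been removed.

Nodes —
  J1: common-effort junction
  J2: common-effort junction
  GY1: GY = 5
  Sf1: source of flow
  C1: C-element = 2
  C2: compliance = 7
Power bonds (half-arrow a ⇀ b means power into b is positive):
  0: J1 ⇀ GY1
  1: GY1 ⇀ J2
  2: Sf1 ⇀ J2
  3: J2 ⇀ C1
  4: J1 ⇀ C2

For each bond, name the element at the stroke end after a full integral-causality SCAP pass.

β2 →Sf1  (Sf1: flow source, stroke at near end)
β3 →J2  (C1 outputs effort q/C1)
β1 →GY1  (common-e at J2 fixed by 3)
β0 →GY1  (through GY1, causality inverts; strokes same side of GY1)
β4 →J1  (only one effort-in slot at J1)

β0 →GY1
β1 →GY1
β2 →Sf1
β3 →J2
β4 →J1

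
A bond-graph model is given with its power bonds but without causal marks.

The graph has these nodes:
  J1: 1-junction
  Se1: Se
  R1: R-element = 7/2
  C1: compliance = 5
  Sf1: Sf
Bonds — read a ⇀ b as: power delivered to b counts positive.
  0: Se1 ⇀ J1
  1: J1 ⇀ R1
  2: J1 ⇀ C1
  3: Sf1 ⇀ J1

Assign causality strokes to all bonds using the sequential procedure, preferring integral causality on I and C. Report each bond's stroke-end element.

bond 0 →J1
bond 1 →J1
bond 2 →J1
bond 3 →Sf1

b0 |J1  (Se1 fixes effort; stroke away)
b3 |Sf1  (source Sf1 imposes f)
b1 |J1  (1-jn J1 has f-setter on 3)
b2 |J1  (J1 flow already set via bond 3)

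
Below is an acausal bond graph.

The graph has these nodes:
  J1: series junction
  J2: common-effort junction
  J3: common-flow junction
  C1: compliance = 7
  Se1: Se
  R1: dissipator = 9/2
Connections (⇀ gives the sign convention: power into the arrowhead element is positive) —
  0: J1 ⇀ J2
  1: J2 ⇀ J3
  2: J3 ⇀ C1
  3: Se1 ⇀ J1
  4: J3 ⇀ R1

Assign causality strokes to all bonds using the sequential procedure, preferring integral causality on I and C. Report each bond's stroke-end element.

#0 →J2
#1 →J3
#2 →J3
#3 →J1
#4 →R1

b3 stroke at J1  (Se1 fixes effort; stroke away)
b0 stroke at J2  (closing 1-jn rule on J1)
b1 stroke at J3  (J2 effort already set via bond 0)
b2 stroke at J3  (C1 integral (e out))
b4 stroke at R1  (only one flow-in slot at J3)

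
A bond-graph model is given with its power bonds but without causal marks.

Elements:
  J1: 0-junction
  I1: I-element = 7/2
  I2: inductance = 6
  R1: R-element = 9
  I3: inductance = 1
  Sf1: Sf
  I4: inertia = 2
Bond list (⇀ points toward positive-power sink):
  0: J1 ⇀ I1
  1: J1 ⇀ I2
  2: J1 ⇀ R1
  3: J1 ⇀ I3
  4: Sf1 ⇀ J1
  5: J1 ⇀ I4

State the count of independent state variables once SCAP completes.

4  (I1, I2, I3, I4 all integral)

bond 4 |Sf1  (source Sf1 imposes f)
bond 0 |I1  (I1 integral (f out))
bond 1 |I2  (I2 integral (f out))
bond 3 |I3  (I3 outputs flow p/I3)
bond 5 |I4  (I4 integral (f out))
bond 2 |J1  (closing 0-jn rule on J1)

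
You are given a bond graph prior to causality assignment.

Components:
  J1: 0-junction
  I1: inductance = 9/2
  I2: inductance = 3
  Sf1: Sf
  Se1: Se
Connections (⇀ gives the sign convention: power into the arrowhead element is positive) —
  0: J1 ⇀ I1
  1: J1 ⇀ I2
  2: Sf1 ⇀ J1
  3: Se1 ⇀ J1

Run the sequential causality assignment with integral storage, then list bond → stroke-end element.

b0 stroke at I1
b1 stroke at I2
b2 stroke at Sf1
b3 stroke at J1

#2 stroke→Sf1  (source Sf1 imposes f)
#3 stroke→J1  (Se1: effort source, stroke at far end)
#0 stroke→I1  (common-e at J1 fixed by 3)
#1 stroke→I2  (common-e at J1 fixed by 3)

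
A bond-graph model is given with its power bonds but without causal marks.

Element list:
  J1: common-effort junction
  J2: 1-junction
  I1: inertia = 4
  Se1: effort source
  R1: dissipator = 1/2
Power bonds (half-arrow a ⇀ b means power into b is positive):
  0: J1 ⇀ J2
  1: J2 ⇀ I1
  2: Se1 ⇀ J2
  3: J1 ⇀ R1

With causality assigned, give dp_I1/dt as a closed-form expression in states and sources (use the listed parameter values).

dp_I1/dt = E_Se1 - p_I1/8

β2 |J2  (Se1 fixes effort; stroke away)
β1 |I1  (I1 integral (f out))
β0 |J2  (common-f at J2 fixed by 1)
β3 |J1  (J1 needs exactly one e-in)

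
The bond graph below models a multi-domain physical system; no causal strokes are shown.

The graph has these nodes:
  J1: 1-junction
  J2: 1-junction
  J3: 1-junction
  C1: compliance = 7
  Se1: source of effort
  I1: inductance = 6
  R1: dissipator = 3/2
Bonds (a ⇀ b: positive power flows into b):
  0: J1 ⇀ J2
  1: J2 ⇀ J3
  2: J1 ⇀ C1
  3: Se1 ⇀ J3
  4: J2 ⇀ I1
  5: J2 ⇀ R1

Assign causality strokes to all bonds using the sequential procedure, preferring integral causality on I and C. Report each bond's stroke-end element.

b0 stroke at J2
b1 stroke at J2
b2 stroke at J1
b3 stroke at J3
b4 stroke at I1
b5 stroke at J2

b3 |J3  (Se1: effort source, stroke at far end)
b1 |J2  (closing 1-jn rule on J3)
b2 |J1  (C1 outputs effort q/C1)
b0 |J2  (only one flow-in slot at J1)
b4 |I1  (prefer integral on I1)
b5 |J2  (common-f at J2 fixed by 4)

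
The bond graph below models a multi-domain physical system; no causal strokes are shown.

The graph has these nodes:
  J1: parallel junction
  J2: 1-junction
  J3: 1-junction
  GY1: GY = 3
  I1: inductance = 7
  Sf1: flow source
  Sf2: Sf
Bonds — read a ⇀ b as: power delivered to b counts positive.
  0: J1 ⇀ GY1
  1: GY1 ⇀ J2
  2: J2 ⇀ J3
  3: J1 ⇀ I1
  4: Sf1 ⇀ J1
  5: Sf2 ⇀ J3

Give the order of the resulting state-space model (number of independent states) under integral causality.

bond 4 →Sf1  (source Sf1 imposes f)
bond 5 →Sf2  (Sf2 (Sf) sets flow on bond)
bond 2 →J3  (1-jn J3 has f-setter on 5)
bond 1 →J2  (J2 flow already set via bond 2)
bond 0 →J1  (GY GY1: same side as bond 1)
bond 3 →I1  (J1: bond 0 brought effort, rest push out)

1  (I1 all integral)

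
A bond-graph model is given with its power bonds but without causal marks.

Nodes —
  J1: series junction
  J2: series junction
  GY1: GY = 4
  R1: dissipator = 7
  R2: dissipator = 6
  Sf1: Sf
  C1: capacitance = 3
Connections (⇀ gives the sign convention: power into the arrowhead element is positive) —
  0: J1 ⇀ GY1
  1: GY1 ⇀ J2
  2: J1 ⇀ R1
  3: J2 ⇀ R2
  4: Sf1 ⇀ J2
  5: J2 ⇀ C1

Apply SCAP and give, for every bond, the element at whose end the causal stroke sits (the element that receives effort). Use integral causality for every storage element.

β4 |Sf1  (Sf1 (Sf) sets flow on bond)
β1 |J2  (1-jn J2 has f-setter on 4)
β3 |J2  (common-f at J2 fixed by 4)
β5 |J2  (1-jn J2 has f-setter on 4)
β0 |J1  (GY1: gyrator matches bond 1)
β2 |R1  (J1: last free bond brings flow in)

b0 stroke→J1
b1 stroke→J2
b2 stroke→R1
b3 stroke→J2
b4 stroke→Sf1
b5 stroke→J2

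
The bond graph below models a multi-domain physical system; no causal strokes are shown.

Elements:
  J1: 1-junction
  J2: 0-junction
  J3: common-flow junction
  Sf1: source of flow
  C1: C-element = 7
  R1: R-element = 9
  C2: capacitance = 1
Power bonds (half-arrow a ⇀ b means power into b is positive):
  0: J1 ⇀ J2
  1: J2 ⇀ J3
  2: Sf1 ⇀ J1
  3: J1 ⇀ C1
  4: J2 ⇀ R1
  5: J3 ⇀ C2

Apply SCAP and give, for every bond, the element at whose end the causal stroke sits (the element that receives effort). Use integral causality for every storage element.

bond 0 stroke at J1
bond 1 stroke at J2
bond 2 stroke at Sf1
bond 3 stroke at J1
bond 4 stroke at R1
bond 5 stroke at J3

bond 2 |Sf1  (Sf1 (Sf) sets flow on bond)
bond 0 |J1  (J1: bond 2 brought flow, rest push out)
bond 3 |J1  (1-jn J1 has f-setter on 2)
bond 5 |J3  (C2 outputs effort q/C2)
bond 1 |J2  (closing 1-jn rule on J3)
bond 4 |R1  (0-jn J2 has e-setter on 1)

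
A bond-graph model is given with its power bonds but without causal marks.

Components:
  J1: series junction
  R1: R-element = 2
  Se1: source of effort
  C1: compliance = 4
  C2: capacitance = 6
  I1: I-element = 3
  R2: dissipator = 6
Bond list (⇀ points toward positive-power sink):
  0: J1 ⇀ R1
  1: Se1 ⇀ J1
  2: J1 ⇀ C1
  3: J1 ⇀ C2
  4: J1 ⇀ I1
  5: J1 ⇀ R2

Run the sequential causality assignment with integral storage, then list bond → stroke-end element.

bond 0 stroke at J1
bond 1 stroke at J1
bond 2 stroke at J1
bond 3 stroke at J1
bond 4 stroke at I1
bond 5 stroke at J1

β1 stroke at J1  (Se1 fixes effort; stroke away)
β2 stroke at J1  (prefer integral on C1)
β3 stroke at J1  (prefer integral on C2)
β4 stroke at I1  (I1 outputs flow p/I1)
β0 stroke at J1  (common-f at J1 fixed by 4)
β5 stroke at J1  (J1: bond 4 brought flow, rest push out)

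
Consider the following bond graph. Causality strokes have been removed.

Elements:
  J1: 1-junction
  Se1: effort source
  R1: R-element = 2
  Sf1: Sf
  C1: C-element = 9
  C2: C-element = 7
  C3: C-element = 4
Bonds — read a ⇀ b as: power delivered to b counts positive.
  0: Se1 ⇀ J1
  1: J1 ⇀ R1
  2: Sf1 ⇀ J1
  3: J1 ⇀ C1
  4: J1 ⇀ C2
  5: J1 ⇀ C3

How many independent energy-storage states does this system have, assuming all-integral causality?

3  (C1, C2, C3 all integral)

β0 stroke→J1  (Se1 (Se) sets effort on bond)
β2 stroke→Sf1  (Sf1: flow source, stroke at near end)
β1 stroke→J1  (J1 flow already set via bond 2)
β3 stroke→J1  (J1: bond 2 brought flow, rest push out)
β4 stroke→J1  (J1 flow already set via bond 2)
β5 stroke→J1  (common-f at J1 fixed by 2)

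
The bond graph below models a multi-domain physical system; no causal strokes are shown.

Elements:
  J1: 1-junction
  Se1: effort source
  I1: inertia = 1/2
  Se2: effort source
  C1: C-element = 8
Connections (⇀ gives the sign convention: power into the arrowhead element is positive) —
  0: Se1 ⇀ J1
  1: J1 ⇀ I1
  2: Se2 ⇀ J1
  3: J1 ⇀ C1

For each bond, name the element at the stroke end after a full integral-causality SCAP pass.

bond 0 →J1  (Se1: effort source, stroke at far end)
bond 2 →J1  (source Se2 imposes e)
bond 1 →I1  (I1: I, integral causality)
bond 3 →J1  (1-jn J1 has f-setter on 1)

#0 |J1
#1 |I1
#2 |J1
#3 |J1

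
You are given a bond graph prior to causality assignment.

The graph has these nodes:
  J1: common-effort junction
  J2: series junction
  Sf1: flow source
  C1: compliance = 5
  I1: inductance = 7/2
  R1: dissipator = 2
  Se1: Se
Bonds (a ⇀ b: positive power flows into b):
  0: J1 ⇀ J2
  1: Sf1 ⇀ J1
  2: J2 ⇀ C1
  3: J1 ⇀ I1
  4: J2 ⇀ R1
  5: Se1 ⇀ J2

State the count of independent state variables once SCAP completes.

#1 stroke→Sf1  (Sf1 fixes flow; stroke at Sf1)
#5 stroke→J2  (source Se1 imposes e)
#2 stroke→J2  (C1 integral (e out))
#3 stroke→I1  (I1 integral (f out))
#0 stroke→J1  (only one effort-in slot at J1)
#4 stroke→J2  (J2: bond 0 brought flow, rest push out)

2  (C1, I1 all integral)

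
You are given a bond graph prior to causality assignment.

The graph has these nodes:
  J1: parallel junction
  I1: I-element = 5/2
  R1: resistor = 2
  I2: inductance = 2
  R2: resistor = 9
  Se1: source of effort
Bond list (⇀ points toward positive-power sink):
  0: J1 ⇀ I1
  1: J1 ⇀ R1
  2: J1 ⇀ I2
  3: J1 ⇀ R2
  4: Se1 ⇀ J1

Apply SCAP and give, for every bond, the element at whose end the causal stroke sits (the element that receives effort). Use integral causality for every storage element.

bond 4 stroke at J1  (source Se1 imposes e)
bond 0 stroke at I1  (J1: bond 4 brought effort, rest push out)
bond 1 stroke at R1  (0-jn J1 has e-setter on 4)
bond 2 stroke at I2  (J1: bond 4 brought effort, rest push out)
bond 3 stroke at R2  (J1 effort already set via bond 4)

bond 0 |I1
bond 1 |R1
bond 2 |I2
bond 3 |R2
bond 4 |J1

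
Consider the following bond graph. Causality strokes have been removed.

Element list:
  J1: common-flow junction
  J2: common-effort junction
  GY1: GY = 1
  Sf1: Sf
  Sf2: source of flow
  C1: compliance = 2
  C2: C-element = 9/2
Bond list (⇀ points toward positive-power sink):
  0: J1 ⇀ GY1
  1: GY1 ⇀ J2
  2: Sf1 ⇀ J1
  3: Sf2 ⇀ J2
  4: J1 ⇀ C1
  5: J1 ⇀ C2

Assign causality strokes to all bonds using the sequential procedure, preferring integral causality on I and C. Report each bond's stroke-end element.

β2 |Sf1  (Sf1 (Sf) sets flow on bond)
β3 |Sf2  (Sf2 (Sf) sets flow on bond)
β0 |J1  (J1 flow already set via bond 2)
β4 |J1  (J1: bond 2 brought flow, rest push out)
β5 |J1  (1-jn J1 has f-setter on 2)
β1 |J2  (closing 0-jn rule on J2)

bond 0 stroke at J1
bond 1 stroke at J2
bond 2 stroke at Sf1
bond 3 stroke at Sf2
bond 4 stroke at J1
bond 5 stroke at J1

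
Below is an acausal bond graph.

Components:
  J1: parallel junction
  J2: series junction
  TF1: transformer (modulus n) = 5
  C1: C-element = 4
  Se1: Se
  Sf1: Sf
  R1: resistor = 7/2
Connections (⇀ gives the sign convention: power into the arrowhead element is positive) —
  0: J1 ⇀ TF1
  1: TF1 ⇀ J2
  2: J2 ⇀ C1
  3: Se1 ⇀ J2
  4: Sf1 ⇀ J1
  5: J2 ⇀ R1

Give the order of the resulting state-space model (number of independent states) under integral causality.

#3 stroke at J2  (Se1: effort source, stroke at far end)
#4 stroke at Sf1  (Sf1 fixes flow; stroke at Sf1)
#0 stroke at J1  (closing 0-jn rule on J1)
#1 stroke at TF1  (TF1: transformer flips bond 0)
#2 stroke at J2  (J2 flow already set via bond 1)
#5 stroke at J2  (J2: bond 1 brought flow, rest push out)

1  (C1 all integral)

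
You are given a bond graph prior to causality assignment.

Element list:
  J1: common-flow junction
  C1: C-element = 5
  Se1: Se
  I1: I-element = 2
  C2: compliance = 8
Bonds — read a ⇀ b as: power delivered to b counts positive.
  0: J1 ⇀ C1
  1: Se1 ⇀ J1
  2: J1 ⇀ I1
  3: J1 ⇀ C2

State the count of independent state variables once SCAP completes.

bond 1 →J1  (Se1: effort source, stroke at far end)
bond 0 →J1  (C1 outputs effort q/C1)
bond 2 →I1  (I1 integral (f out))
bond 3 →J1  (J1 flow already set via bond 2)

3  (C1, C2, I1 all integral)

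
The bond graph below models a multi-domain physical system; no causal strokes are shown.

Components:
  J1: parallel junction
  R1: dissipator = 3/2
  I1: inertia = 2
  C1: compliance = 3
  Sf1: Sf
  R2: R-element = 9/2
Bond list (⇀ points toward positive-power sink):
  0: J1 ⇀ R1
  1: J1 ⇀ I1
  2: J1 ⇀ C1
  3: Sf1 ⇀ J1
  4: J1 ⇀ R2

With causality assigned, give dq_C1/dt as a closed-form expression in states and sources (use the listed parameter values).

dq_C1/dt = F_Sf1 - p_I1/2 - 8*q_C1/27

bond 3 stroke→Sf1  (Sf1 fixes flow; stroke at Sf1)
bond 1 stroke→I1  (prefer integral on I1)
bond 2 stroke→J1  (prefer integral on C1)
bond 0 stroke→R1  (J1 effort already set via bond 2)
bond 4 stroke→R2  (common-e at J1 fixed by 2)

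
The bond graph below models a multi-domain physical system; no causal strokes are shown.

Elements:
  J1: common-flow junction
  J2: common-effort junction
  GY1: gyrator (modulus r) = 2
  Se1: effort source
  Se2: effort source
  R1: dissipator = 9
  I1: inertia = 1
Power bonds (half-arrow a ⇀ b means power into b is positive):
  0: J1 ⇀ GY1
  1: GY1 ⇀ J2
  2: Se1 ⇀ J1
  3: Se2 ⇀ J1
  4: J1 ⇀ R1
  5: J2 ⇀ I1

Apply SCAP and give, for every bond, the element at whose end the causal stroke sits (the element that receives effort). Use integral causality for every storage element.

#0 |J1
#1 |J2
#2 |J1
#3 |J1
#4 |R1
#5 |I1

b2 stroke at J1  (source Se1 imposes e)
b3 stroke at J1  (Se2: effort source, stroke at far end)
b5 stroke at I1  (I1: I, integral causality)
b1 stroke at J2  (J2 needs exactly one e-in)
b0 stroke at J1  (GY1: gyrator matches bond 1)
b4 stroke at R1  (only one flow-in slot at J1)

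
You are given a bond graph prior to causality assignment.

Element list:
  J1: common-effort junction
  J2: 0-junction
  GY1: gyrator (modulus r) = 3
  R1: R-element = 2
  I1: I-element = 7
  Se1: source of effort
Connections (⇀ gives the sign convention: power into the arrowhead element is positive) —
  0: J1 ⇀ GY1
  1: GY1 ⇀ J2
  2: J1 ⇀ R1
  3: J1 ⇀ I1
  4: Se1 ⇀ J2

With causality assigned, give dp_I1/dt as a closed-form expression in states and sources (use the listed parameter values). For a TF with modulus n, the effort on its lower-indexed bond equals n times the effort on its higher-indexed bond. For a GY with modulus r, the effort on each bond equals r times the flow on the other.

bond 4 stroke at J2  (Se1 (Se) sets effort on bond)
bond 1 stroke at GY1  (0-jn J2 has e-setter on 4)
bond 0 stroke at GY1  (GY1 both-in/both-out from 1)
bond 3 stroke at I1  (prefer integral on I1)
bond 2 stroke at J1  (J1: last free bond brings effort in)

dp_I1/dt = -2*E_Se1/3 - 2*p_I1/7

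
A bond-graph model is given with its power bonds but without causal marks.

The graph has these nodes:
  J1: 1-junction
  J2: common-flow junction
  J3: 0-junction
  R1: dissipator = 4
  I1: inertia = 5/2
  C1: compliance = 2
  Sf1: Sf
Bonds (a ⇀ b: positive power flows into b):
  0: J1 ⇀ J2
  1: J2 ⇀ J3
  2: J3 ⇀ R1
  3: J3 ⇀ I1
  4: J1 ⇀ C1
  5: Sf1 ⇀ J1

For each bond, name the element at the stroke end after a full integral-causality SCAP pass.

b0 stroke→J1
b1 stroke→J2
b2 stroke→J3
b3 stroke→I1
b4 stroke→J1
b5 stroke→Sf1

bond 5 →Sf1  (Sf1 (Sf) sets flow on bond)
bond 0 →J1  (J1 flow already set via bond 5)
bond 4 →J1  (J1 flow already set via bond 5)
bond 1 →J2  (J2 flow already set via bond 0)
bond 3 →I1  (prefer integral on I1)
bond 2 →J3  (only one effort-in slot at J3)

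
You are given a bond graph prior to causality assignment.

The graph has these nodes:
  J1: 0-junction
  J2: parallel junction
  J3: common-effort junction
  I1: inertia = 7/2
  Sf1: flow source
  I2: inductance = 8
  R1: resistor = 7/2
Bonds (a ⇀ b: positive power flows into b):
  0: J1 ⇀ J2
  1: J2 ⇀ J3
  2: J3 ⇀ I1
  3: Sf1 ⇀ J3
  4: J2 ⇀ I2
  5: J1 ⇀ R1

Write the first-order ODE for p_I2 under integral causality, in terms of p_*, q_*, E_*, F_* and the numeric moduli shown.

dp_I2/dt = 7*F_Sf1/2 - p_I1 - 7*p_I2/16

b3 →Sf1  (Sf1 fixes flow; stroke at Sf1)
b2 →I1  (I1: I, integral causality)
b1 →J3  (J3 needs exactly one e-in)
b4 →I2  (prefer integral on I2)
b0 →J2  (closing 0-jn rule on J2)
b5 →J1  (closing 0-jn rule on J1)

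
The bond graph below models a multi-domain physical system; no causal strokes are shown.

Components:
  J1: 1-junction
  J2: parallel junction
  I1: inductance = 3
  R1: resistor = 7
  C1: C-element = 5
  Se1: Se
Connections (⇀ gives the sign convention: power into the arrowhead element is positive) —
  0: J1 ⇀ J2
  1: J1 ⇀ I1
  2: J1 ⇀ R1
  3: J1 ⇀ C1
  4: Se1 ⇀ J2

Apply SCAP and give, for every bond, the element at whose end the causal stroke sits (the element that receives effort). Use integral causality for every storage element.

β0 stroke→J1
β1 stroke→I1
β2 stroke→J1
β3 stroke→J1
β4 stroke→J2

#4 stroke at J2  (Se1: effort source, stroke at far end)
#0 stroke at J1  (0-jn J2 has e-setter on 4)
#1 stroke at I1  (I1 outputs flow p/I1)
#2 stroke at J1  (J1 flow already set via bond 1)
#3 stroke at J1  (1-jn J1 has f-setter on 1)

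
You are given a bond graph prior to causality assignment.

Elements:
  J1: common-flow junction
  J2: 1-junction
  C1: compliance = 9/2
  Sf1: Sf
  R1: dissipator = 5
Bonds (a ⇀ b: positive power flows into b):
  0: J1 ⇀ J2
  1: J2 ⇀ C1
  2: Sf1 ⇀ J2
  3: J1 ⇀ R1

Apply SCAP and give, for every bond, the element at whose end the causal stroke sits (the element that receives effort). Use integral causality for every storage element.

bond 2 |Sf1  (source Sf1 imposes f)
bond 0 |J2  (J2 flow already set via bond 2)
bond 1 |J2  (common-f at J2 fixed by 2)
bond 3 |J1  (J1 flow already set via bond 0)

#0 stroke at J2
#1 stroke at J2
#2 stroke at Sf1
#3 stroke at J1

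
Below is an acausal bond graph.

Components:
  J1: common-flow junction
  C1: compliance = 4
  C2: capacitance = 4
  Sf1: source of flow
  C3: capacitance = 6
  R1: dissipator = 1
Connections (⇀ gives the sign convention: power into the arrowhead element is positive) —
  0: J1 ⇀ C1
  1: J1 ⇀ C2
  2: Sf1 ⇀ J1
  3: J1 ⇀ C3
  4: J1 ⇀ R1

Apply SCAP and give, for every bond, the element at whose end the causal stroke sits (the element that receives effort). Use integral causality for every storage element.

#2 |Sf1  (Sf1: flow source, stroke at near end)
#0 |J1  (common-f at J1 fixed by 2)
#1 |J1  (common-f at J1 fixed by 2)
#3 |J1  (common-f at J1 fixed by 2)
#4 |J1  (J1 flow already set via bond 2)

β0 stroke at J1
β1 stroke at J1
β2 stroke at Sf1
β3 stroke at J1
β4 stroke at J1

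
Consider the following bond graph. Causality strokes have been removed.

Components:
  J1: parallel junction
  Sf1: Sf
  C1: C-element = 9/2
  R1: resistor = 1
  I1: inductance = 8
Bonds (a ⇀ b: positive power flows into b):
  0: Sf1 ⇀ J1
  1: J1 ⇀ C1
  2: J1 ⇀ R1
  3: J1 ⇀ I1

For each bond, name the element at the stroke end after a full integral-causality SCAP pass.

β0 stroke at Sf1
β1 stroke at J1
β2 stroke at R1
β3 stroke at I1

β0 →Sf1  (Sf1 fixes flow; stroke at Sf1)
β1 →J1  (prefer integral on C1)
β2 →R1  (0-jn J1 has e-setter on 1)
β3 →I1  (J1: bond 1 brought effort, rest push out)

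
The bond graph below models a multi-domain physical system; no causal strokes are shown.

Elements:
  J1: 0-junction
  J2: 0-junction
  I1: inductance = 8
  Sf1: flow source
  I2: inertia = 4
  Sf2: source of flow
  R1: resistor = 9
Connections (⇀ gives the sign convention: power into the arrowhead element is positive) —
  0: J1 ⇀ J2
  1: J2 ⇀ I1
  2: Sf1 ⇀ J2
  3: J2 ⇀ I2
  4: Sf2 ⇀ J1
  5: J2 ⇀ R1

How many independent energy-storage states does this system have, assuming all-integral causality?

β2 stroke→Sf1  (Sf1: flow source, stroke at near end)
β4 stroke→Sf2  (Sf2: flow source, stroke at near end)
β0 stroke→J1  (only one effort-in slot at J1)
β1 stroke→I1  (prefer integral on I1)
β3 stroke→I2  (prefer integral on I2)
β5 stroke→J2  (J2: last free bond brings effort in)

2  (I1, I2 all integral)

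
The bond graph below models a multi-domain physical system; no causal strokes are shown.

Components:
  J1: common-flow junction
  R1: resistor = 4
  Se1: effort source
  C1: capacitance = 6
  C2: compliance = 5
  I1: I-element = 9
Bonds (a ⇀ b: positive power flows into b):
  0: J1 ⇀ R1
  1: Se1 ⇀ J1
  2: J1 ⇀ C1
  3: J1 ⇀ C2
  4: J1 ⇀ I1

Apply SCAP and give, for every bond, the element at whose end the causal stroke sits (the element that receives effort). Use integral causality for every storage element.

b0 |J1
b1 |J1
b2 |J1
b3 |J1
b4 |I1

b1 stroke at J1  (source Se1 imposes e)
b2 stroke at J1  (C1 integral (e out))
b3 stroke at J1  (C2 outputs effort q/C2)
b4 stroke at I1  (I1 integral (f out))
b0 stroke at J1  (J1: bond 4 brought flow, rest push out)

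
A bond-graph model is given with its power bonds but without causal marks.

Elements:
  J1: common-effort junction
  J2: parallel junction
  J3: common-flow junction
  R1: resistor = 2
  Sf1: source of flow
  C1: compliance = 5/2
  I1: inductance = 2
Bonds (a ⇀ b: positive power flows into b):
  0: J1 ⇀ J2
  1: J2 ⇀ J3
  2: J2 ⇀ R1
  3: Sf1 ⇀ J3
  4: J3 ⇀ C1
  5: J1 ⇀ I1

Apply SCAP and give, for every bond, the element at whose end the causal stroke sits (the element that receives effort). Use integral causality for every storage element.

β3 |Sf1  (source Sf1 imposes f)
β1 |J3  (J3 flow already set via bond 3)
β4 |J3  (common-f at J3 fixed by 3)
β5 |I1  (I1 integral (f out))
β0 |J1  (J1: last free bond brings effort in)
β2 |J2  (J2 needs exactly one e-in)

bond 0 →J1
bond 1 →J3
bond 2 →J2
bond 3 →Sf1
bond 4 →J3
bond 5 →I1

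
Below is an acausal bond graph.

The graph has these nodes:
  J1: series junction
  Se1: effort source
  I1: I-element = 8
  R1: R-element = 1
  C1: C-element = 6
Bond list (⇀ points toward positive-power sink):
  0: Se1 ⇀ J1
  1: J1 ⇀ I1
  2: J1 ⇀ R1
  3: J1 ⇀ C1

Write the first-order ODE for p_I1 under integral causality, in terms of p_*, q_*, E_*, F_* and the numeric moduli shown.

dp_I1/dt = E_Se1 - p_I1/8 - q_C1/6

#0 stroke at J1  (source Se1 imposes e)
#1 stroke at I1  (I1: I, integral causality)
#2 stroke at J1  (J1 flow already set via bond 1)
#3 stroke at J1  (J1 flow already set via bond 1)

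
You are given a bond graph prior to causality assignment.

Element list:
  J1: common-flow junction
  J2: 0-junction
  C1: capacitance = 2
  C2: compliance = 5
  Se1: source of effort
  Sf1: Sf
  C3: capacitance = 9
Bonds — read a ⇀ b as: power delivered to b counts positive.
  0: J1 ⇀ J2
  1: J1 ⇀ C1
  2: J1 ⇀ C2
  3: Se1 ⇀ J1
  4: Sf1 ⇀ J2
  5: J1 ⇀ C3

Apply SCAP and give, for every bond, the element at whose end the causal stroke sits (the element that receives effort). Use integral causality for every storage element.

#3 stroke at J1  (source Se1 imposes e)
#4 stroke at Sf1  (Sf1: flow source, stroke at near end)
#0 stroke at J2  (J2 needs exactly one e-in)
#1 stroke at J1  (J1: bond 0 brought flow, rest push out)
#2 stroke at J1  (J1: bond 0 brought flow, rest push out)
#5 stroke at J1  (J1 flow already set via bond 0)

#0 |J2
#1 |J1
#2 |J1
#3 |J1
#4 |Sf1
#5 |J1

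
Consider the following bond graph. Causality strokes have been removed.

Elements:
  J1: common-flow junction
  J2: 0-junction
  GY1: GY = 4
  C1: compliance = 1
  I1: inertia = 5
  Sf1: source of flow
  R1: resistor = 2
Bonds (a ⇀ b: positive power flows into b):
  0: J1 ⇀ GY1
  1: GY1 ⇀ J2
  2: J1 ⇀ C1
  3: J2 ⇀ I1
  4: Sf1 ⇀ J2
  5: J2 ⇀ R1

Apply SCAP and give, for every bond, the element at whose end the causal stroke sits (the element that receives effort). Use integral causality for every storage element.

b4 stroke→Sf1  (Sf1 fixes flow; stroke at Sf1)
b2 stroke→J1  (C1 outputs effort q/C1)
b0 stroke→GY1  (closing 1-jn rule on J1)
b1 stroke→GY1  (GY1: gyrator matches bond 0)
b3 stroke→I1  (I1: I, integral causality)
b5 stroke→J2  (J2 needs exactly one e-in)

β0 stroke→GY1
β1 stroke→GY1
β2 stroke→J1
β3 stroke→I1
β4 stroke→Sf1
β5 stroke→J2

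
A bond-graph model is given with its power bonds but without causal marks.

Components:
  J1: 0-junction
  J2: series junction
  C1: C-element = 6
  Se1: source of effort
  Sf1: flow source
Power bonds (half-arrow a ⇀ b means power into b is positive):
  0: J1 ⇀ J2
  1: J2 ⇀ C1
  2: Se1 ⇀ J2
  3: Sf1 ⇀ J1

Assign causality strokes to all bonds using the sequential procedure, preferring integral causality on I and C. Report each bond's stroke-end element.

#0 |J1
#1 |J2
#2 |J2
#3 |Sf1

b2 →J2  (source Se1 imposes e)
b3 →Sf1  (Sf1 fixes flow; stroke at Sf1)
b0 →J1  (closing 0-jn rule on J1)
b1 →J2  (common-f at J2 fixed by 0)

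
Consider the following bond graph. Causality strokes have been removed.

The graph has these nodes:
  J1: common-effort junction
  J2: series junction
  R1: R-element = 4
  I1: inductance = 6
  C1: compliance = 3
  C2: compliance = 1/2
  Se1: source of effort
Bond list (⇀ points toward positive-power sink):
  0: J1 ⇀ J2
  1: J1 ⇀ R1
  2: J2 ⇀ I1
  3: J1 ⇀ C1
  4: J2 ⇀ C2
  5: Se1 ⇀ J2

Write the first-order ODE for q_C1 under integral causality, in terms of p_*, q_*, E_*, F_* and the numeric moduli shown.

b5 |J2  (Se1 (Se) sets effort on bond)
b2 |I1  (I1 integral (f out))
b0 |J2  (J2 flow already set via bond 2)
b4 |J2  (J2 flow already set via bond 2)
b3 |J1  (C1: C, integral causality)
b1 |R1  (common-e at J1 fixed by 3)

dq_C1/dt = -p_I1/6 - q_C1/12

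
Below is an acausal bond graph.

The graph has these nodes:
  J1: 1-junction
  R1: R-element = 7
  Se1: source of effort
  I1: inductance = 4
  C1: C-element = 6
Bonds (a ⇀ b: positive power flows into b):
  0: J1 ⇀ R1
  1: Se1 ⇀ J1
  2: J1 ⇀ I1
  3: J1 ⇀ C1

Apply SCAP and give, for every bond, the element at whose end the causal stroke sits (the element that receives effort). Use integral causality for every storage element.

β0 →J1
β1 →J1
β2 →I1
β3 →J1

bond 1 |J1  (source Se1 imposes e)
bond 2 |I1  (I1 outputs flow p/I1)
bond 0 |J1  (J1: bond 2 brought flow, rest push out)
bond 3 |J1  (J1: bond 2 brought flow, rest push out)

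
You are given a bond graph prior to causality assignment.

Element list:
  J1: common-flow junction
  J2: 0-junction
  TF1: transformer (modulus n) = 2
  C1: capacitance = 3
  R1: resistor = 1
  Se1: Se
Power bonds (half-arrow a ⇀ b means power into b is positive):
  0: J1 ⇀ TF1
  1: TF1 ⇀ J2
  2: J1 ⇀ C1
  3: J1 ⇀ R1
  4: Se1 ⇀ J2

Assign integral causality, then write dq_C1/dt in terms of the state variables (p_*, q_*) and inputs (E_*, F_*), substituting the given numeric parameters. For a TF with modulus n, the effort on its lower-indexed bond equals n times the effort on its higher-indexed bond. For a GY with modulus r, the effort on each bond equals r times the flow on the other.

bond 4 stroke→J2  (source Se1 imposes e)
bond 1 stroke→TF1  (J2 effort already set via bond 4)
bond 0 stroke→J1  (through TF1, causality passes straight; one stroke at TF1)
bond 2 stroke→J1  (C1 integral (e out))
bond 3 stroke→R1  (closing 1-jn rule on J1)

dq_C1/dt = -2*E_Se1 - q_C1/3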